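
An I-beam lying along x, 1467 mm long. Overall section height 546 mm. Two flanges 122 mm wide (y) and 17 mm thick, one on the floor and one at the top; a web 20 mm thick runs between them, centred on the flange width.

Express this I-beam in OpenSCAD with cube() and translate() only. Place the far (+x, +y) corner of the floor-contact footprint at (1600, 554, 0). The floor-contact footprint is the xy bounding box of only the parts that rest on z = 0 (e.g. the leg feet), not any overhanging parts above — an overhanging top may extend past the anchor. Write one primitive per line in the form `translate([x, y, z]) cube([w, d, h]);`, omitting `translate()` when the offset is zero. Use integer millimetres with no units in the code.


translate([133, 432, 0]) cube([1467, 122, 17]);
translate([133, 483, 17]) cube([1467, 20, 512]);
translate([133, 432, 529]) cube([1467, 122, 17]);


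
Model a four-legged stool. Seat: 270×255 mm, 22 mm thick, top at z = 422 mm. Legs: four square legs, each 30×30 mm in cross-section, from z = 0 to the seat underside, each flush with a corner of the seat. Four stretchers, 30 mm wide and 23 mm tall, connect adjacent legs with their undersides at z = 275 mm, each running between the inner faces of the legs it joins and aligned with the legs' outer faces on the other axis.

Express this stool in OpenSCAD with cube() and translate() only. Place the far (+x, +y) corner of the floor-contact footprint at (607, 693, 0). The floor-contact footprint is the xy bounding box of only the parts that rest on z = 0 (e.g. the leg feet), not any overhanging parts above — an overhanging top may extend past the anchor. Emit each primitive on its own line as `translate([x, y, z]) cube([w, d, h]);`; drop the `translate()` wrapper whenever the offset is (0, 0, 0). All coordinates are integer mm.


translate([337, 438, 400]) cube([270, 255, 22]);
translate([337, 438, 0]) cube([30, 30, 400]);
translate([577, 438, 0]) cube([30, 30, 400]);
translate([337, 663, 0]) cube([30, 30, 400]);
translate([577, 663, 0]) cube([30, 30, 400]);
translate([367, 438, 275]) cube([210, 30, 23]);
translate([367, 663, 275]) cube([210, 30, 23]);
translate([337, 468, 275]) cube([30, 195, 23]);
translate([577, 468, 275]) cube([30, 195, 23]);


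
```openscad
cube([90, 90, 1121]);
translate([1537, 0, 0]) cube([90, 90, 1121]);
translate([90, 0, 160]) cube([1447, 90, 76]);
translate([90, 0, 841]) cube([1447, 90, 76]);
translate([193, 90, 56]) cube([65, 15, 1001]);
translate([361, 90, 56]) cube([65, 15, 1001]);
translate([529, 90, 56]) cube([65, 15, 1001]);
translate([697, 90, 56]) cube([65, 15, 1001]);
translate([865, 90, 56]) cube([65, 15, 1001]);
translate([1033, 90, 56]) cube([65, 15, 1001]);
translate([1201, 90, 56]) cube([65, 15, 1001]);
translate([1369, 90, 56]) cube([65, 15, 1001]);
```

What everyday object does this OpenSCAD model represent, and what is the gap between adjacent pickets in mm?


A fence section. The picket gap is 103 mm.

Two posts, two rails, 8 pickets — a fence section. Span 1447 mm holds 8 pickets of 65 mm with 9 equal gaps: ⌊(1447 − 8·65) / 9⌋ = 103 mm.


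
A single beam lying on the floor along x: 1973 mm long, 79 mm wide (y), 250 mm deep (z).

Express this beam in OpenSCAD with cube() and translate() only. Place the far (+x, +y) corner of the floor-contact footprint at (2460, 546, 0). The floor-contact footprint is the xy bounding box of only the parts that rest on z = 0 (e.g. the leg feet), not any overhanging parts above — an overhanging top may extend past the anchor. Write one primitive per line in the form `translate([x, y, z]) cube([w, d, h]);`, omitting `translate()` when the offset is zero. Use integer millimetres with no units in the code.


translate([487, 467, 0]) cube([1973, 79, 250]);


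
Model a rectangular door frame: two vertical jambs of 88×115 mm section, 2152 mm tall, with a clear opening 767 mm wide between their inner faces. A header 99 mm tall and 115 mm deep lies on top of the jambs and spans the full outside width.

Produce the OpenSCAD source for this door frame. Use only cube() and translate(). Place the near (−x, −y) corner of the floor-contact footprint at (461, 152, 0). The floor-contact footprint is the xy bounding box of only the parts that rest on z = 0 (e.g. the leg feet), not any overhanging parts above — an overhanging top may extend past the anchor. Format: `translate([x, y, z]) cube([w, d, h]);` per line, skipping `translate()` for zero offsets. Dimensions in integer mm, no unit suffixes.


translate([461, 152, 0]) cube([88, 115, 2152]);
translate([1316, 152, 0]) cube([88, 115, 2152]);
translate([461, 152, 2152]) cube([943, 115, 99]);


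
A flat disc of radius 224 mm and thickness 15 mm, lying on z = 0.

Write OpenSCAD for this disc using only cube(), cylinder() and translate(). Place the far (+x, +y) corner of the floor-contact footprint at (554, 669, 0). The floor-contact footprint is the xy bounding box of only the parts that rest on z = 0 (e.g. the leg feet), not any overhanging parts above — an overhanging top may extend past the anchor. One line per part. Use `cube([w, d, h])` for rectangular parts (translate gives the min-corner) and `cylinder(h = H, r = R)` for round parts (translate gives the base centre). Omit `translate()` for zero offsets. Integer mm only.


translate([330, 445, 0]) cylinder(h = 15, r = 224);


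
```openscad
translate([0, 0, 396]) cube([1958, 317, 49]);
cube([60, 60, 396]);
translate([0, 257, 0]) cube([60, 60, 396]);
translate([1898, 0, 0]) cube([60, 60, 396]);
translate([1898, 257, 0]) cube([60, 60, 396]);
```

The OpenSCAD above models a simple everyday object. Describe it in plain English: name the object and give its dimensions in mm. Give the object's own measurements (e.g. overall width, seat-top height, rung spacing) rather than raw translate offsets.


A long wooden bench with a 1958 mm (x) × 317 mm (y) seat, 49 mm thick, its top surface 445 mm above the floor. Four 60 mm square legs at the seat corners, flush with the edges, run from z = 0 to the seat underside.


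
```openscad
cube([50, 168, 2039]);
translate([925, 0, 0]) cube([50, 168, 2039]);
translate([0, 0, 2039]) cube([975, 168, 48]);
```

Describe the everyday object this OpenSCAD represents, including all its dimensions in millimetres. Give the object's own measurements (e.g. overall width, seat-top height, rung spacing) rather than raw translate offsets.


A door frame. The clear opening is 875 mm wide and 2039 mm high. Two 50 mm wide jambs, 168 mm deep, stand either side of the opening from the floor to the top of the opening. A 48 mm thick head sits across the top of both jambs, spanning the full outside width of the frame.


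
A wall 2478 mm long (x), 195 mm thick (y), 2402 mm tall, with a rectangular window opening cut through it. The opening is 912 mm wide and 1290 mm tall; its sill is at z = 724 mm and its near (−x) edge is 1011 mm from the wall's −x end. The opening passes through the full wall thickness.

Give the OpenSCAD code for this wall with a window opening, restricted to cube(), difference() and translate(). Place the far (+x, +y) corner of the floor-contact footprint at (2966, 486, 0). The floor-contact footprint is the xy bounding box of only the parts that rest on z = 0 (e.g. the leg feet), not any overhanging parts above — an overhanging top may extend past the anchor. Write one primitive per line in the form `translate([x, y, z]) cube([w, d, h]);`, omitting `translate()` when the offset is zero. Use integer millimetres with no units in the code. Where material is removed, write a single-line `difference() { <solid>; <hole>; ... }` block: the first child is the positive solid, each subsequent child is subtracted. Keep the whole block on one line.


difference() { translate([488, 291, 0]) cube([2478, 195, 2402]); translate([1499, 291, 724]) cube([912, 195, 1290]); }


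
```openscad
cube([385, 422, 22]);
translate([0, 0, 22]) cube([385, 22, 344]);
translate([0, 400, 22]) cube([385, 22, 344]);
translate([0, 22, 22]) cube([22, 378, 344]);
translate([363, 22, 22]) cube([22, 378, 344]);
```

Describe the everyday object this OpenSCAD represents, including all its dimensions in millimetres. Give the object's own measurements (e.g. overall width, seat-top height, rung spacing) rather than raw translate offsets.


An open-topped rectangular box: outside dimensions 385×422×366 mm, with a uniform wall and base thickness of 22 mm. The base is a full 385×422 slab on the floor; four walls sit on top of the base. The front and back walls (the −y and +y sides) span the full width; the two side walls fit between them.


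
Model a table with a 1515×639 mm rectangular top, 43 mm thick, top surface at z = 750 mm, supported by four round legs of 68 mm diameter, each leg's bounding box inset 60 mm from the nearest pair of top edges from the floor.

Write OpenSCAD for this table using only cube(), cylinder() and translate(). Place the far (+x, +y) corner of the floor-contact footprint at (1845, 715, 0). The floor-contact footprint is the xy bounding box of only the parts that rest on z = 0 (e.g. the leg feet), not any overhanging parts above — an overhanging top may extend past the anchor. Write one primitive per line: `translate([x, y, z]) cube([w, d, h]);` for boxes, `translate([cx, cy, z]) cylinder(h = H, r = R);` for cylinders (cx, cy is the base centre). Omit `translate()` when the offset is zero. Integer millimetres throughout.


translate([390, 136, 707]) cube([1515, 639, 43]);
translate([484, 230, 0]) cylinder(h = 707, r = 34);
translate([1811, 230, 0]) cylinder(h = 707, r = 34);
translate([484, 681, 0]) cylinder(h = 707, r = 34);
translate([1811, 681, 0]) cylinder(h = 707, r = 34);


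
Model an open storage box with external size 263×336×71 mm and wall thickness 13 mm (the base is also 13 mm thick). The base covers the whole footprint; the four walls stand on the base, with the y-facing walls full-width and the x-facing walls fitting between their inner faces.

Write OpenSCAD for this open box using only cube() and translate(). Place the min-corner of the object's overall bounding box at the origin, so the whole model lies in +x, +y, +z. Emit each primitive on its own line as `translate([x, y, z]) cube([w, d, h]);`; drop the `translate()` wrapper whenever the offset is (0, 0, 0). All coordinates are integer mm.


cube([263, 336, 13]);
translate([0, 0, 13]) cube([263, 13, 58]);
translate([0, 323, 13]) cube([263, 13, 58]);
translate([0, 13, 13]) cube([13, 310, 58]);
translate([250, 13, 13]) cube([13, 310, 58]);


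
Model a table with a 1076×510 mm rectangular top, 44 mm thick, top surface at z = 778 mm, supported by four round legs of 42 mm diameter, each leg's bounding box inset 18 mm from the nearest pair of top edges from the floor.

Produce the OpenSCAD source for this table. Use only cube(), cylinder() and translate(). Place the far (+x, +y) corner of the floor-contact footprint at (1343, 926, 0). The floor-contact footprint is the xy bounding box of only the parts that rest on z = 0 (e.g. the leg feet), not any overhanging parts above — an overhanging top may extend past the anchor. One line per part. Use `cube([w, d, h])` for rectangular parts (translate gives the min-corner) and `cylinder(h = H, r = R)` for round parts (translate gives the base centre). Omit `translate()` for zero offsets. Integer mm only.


// leg_h = 778 - 44 = 734
translate([285, 434, 734]) cube([1076, 510, 44]);
translate([324, 473, 0]) cylinder(h = 734, r = 21);
translate([1322, 473, 0]) cylinder(h = 734, r = 21);
translate([324, 905, 0]) cylinder(h = 734, r = 21);
translate([1322, 905, 0]) cylinder(h = 734, r = 21);


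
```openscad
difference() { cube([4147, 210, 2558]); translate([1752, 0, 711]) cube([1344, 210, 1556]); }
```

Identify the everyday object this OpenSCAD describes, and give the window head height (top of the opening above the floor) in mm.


A wall with a window opening. The window head height is 2267 mm.

A wall with a rectangular opening subtracted — a window. Sill at z = 711, opening 1556 mm tall, so the head is at 711 + 1556 = 2267 mm.


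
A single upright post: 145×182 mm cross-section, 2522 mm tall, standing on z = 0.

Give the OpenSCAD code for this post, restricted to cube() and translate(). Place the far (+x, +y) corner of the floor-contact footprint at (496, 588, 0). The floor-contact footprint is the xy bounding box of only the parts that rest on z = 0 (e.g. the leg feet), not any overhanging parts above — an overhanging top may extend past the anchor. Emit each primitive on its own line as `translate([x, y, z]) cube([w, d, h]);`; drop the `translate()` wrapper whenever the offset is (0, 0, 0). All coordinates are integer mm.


translate([351, 406, 0]) cube([145, 182, 2522]);


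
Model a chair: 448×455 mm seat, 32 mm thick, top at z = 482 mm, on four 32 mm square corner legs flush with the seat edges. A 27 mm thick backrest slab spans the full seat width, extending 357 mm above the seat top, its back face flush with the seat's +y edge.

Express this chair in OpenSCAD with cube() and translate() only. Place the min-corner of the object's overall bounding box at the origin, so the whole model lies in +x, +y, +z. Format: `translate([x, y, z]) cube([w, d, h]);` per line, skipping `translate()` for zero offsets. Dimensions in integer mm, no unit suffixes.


translate([0, 0, 450]) cube([448, 455, 32]);
cube([32, 32, 450]);
translate([416, 0, 0]) cube([32, 32, 450]);
translate([0, 423, 0]) cube([32, 32, 450]);
translate([416, 423, 0]) cube([32, 32, 450]);
translate([0, 428, 482]) cube([448, 27, 357]);


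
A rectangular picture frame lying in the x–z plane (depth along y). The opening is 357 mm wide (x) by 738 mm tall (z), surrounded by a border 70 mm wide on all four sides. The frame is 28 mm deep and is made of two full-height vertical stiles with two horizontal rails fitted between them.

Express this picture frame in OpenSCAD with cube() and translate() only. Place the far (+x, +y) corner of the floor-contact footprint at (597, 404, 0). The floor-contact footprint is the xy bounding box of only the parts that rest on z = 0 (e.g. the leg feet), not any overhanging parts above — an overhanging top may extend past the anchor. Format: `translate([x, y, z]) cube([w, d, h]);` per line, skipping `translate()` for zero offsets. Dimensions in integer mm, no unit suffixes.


translate([100, 376, 0]) cube([70, 28, 878]);
translate([527, 376, 0]) cube([70, 28, 878]);
translate([170, 376, 0]) cube([357, 28, 70]);
translate([170, 376, 808]) cube([357, 28, 70]);


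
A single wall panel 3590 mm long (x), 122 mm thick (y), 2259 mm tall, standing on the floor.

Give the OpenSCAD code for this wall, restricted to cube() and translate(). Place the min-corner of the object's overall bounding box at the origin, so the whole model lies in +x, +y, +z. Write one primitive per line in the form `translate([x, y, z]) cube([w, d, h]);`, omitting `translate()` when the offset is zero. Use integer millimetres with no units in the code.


cube([3590, 122, 2259]);


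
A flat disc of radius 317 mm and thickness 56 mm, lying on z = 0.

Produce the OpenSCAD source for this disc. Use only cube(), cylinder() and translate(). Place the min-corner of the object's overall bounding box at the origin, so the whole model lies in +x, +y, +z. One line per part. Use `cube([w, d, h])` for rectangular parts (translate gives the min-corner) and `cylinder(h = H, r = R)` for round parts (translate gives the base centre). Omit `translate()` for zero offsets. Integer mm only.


translate([317, 317, 0]) cylinder(h = 56, r = 317);


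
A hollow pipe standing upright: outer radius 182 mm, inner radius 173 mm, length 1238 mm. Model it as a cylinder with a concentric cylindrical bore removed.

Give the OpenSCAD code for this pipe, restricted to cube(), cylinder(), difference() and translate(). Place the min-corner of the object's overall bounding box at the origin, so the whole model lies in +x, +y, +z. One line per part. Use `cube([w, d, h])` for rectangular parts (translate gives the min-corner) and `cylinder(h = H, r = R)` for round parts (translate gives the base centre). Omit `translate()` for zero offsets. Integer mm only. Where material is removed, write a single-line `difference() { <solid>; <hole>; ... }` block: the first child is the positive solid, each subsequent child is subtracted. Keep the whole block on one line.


difference() { translate([182, 182, 0]) cylinder(h = 1238, r = 182); translate([182, 182, 0]) cylinder(h = 1238, r = 173); }


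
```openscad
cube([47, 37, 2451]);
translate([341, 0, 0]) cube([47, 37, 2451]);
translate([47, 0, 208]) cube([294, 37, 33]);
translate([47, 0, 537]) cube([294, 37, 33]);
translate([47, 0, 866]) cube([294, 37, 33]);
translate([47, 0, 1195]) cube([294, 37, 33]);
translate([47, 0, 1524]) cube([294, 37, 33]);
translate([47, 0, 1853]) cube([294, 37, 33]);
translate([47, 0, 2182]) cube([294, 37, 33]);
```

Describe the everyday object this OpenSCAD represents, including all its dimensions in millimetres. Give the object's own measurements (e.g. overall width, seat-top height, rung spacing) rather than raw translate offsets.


A straight ladder. Two 47×37 mm vertical rails, 2451 mm tall, stand 388 mm apart (outside-to-outside) with their front faces coplanar on the −y side. 7 rungs, each 37 mm deep and 33 mm tall, span between the inner faces of the rails, front faces flush with the rails. The lowest rung's underside is at z = 208 mm and rungs are spaced 329 mm apart (underside to underside).


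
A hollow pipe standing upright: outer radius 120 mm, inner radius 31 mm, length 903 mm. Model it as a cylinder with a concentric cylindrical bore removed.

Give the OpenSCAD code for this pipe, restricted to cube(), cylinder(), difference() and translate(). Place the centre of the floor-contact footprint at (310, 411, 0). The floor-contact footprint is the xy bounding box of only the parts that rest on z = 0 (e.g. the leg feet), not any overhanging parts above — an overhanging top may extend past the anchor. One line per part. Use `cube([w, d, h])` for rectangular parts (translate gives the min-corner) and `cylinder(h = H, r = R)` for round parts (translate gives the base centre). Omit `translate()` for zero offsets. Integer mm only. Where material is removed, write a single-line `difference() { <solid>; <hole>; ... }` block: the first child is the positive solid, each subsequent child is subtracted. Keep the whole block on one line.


difference() { translate([310, 411, 0]) cylinder(h = 903, r = 120); translate([310, 411, 0]) cylinder(h = 903, r = 31); }


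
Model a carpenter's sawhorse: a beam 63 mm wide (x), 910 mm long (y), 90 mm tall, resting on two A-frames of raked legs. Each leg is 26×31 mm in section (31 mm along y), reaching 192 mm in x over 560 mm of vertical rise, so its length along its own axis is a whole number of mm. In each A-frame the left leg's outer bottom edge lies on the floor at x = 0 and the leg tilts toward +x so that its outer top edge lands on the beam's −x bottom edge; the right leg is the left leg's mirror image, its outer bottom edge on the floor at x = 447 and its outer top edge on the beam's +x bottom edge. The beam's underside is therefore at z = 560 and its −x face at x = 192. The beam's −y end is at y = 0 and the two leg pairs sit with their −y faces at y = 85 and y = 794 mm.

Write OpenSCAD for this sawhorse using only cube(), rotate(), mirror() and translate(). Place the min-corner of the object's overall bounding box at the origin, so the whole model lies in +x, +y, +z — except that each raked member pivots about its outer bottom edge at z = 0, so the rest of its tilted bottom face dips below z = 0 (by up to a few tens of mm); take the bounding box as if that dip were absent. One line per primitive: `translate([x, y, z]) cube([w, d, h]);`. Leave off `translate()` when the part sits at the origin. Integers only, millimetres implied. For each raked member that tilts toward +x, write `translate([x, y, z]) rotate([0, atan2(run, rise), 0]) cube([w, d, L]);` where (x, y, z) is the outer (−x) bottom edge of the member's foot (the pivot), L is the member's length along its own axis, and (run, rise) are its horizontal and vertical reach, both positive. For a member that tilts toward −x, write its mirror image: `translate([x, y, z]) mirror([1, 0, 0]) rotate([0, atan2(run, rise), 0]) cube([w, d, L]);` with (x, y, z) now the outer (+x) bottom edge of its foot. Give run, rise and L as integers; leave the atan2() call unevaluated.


// leg length = √(192² + 560²) = 592
// right-leg outer foot x = 2·192 + 63 = 447
// beam min-corner = (192, 0, 560)
translate([192, 0, 560]) cube([63, 910, 90]);
translate([0, 85, 0]) rotate([0, atan2(192, 560), 0]) cube([26, 31, 592]);
translate([447, 85, 0]) mirror([1, 0, 0]) rotate([0, atan2(192, 560), 0]) cube([26, 31, 592]);
translate([0, 794, 0]) rotate([0, atan2(192, 560), 0]) cube([26, 31, 592]);
translate([447, 794, 0]) mirror([1, 0, 0]) rotate([0, atan2(192, 560), 0]) cube([26, 31, 592]);


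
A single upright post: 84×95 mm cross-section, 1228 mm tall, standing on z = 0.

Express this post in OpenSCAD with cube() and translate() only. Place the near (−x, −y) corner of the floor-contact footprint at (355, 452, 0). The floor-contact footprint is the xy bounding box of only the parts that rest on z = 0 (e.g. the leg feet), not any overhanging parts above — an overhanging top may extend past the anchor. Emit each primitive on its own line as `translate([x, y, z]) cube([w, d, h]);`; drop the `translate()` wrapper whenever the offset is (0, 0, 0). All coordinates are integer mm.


translate([355, 452, 0]) cube([84, 95, 1228]);


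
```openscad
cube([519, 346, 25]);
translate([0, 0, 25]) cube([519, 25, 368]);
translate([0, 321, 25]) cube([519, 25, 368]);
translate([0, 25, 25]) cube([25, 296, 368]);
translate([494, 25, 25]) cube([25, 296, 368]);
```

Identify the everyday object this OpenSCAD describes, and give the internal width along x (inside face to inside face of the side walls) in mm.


An open box. The internal width is 469 mm.

A 519×346 base slab with four walls standing on it — an open box. The base is 519 mm wide and the walls are 25 mm thick, so the internal width is 519 − 2 × 25 = 469 mm.


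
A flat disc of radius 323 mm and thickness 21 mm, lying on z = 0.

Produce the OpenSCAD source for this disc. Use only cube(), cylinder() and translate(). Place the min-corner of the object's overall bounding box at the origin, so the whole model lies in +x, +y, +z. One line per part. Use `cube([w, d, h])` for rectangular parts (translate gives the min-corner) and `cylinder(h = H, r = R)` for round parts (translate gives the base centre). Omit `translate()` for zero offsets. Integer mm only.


translate([323, 323, 0]) cylinder(h = 21, r = 323);


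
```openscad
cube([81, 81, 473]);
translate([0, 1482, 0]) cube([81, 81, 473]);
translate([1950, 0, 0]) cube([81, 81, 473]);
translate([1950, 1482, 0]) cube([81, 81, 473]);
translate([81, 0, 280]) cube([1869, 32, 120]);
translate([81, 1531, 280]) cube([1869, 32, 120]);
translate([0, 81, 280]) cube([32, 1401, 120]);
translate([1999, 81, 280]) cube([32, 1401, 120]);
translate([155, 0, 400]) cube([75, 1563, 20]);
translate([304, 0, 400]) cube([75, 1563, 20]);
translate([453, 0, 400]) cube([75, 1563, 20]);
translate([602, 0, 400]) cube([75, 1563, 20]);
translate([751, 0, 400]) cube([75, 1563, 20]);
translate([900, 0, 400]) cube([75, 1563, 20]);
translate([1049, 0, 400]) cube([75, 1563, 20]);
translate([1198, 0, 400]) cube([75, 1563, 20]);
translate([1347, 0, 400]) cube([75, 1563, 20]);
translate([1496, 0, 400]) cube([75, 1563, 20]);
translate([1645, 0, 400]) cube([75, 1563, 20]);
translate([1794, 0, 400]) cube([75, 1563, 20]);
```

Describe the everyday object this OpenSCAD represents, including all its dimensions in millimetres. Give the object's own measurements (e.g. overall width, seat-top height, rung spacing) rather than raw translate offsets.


A bed frame 2031 mm long (x) by 1563 mm wide (y). Four 81×81 mm corner posts, 473 mm tall, at the corners of the footprint. Four rails of 32 mm thickness and 120 mm height run between adjacent posts with their undersides at z = 280 mm, their outer faces flush with the outside of the frame (the two x-running rails run between the posts' inner faces; the two y-running rails run between the posts' inner faces). 12 slats, each 75 mm wide (x) and 20 mm thick, lie across the top of the two x-running rails, running the full 1563 mm width of the frame in y; along x they sit between the end posts with a 74 mm gap after the −x posts and between neighbouring slats, leaving 81 mm before the +x posts.


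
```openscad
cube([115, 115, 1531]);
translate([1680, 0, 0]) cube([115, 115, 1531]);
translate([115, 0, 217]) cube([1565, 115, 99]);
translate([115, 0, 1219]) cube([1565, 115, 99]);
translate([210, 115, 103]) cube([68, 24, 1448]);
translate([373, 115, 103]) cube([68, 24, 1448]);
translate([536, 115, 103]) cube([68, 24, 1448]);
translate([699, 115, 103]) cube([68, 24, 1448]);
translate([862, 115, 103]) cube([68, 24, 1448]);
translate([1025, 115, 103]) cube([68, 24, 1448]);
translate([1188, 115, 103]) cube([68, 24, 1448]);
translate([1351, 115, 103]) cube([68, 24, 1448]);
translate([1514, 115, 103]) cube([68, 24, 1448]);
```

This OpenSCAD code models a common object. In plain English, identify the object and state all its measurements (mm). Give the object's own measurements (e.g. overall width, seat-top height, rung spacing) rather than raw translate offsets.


A fence section. Two 115×115 mm posts, 1531 mm tall, stand on the floor with a clear span of 1565 mm between their inner faces. Two horizontal rails of 115×99 mm section span the gap between the posts with their undersides at z = 217 mm and z = 1219 mm, flush with the posts' −y face. 9 pickets, each 68 mm wide, 24 mm thick and 1448 mm tall, are fixed to the +y face of the rails with their bottoms at z = 103 mm, spaced across the span with a 95 mm gap after the −x post and between neighbouring pickets, with 98 mm left before the +x post.


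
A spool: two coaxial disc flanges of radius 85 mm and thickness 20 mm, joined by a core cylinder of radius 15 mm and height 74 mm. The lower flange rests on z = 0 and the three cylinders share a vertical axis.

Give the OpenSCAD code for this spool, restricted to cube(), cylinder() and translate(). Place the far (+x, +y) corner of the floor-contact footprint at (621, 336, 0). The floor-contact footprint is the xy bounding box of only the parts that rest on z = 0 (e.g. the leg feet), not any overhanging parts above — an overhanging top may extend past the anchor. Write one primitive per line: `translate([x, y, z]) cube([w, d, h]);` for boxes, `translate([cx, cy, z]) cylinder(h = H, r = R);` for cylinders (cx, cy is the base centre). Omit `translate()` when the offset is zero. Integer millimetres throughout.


translate([536, 251, 0]) cylinder(h = 20, r = 85);
translate([536, 251, 20]) cylinder(h = 74, r = 15);
translate([536, 251, 94]) cylinder(h = 20, r = 85);


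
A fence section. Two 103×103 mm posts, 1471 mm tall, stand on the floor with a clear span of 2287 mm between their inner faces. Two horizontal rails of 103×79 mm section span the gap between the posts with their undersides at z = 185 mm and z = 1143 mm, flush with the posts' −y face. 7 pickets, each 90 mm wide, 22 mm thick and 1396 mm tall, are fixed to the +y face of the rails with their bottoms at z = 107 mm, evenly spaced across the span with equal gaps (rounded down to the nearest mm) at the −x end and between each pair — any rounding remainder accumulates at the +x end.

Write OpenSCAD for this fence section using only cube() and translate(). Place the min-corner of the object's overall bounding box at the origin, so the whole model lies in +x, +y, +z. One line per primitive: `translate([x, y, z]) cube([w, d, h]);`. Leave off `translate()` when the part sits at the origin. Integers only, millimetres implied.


cube([103, 103, 1471]);
translate([2390, 0, 0]) cube([103, 103, 1471]);
translate([103, 0, 185]) cube([2287, 103, 79]);
translate([103, 0, 1143]) cube([2287, 103, 79]);
translate([310, 103, 107]) cube([90, 22, 1396]);
translate([607, 103, 107]) cube([90, 22, 1396]);
translate([904, 103, 107]) cube([90, 22, 1396]);
translate([1201, 103, 107]) cube([90, 22, 1396]);
translate([1498, 103, 107]) cube([90, 22, 1396]);
translate([1795, 103, 107]) cube([90, 22, 1396]);
translate([2092, 103, 107]) cube([90, 22, 1396]);


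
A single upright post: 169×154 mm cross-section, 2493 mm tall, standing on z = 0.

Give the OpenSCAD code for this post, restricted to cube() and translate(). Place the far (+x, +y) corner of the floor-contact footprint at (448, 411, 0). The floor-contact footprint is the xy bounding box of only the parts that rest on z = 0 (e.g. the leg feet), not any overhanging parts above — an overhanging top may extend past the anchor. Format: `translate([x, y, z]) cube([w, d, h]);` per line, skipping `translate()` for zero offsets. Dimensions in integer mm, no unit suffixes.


translate([279, 257, 0]) cube([169, 154, 2493]);


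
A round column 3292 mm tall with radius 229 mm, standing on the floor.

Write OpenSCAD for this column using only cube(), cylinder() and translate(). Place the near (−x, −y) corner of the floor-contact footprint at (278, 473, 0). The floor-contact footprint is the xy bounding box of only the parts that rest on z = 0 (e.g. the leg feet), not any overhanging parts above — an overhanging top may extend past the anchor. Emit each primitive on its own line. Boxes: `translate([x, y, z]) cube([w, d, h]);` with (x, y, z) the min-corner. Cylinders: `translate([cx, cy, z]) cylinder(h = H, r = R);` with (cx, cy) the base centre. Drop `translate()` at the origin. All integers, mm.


translate([507, 702, 0]) cylinder(h = 3292, r = 229);


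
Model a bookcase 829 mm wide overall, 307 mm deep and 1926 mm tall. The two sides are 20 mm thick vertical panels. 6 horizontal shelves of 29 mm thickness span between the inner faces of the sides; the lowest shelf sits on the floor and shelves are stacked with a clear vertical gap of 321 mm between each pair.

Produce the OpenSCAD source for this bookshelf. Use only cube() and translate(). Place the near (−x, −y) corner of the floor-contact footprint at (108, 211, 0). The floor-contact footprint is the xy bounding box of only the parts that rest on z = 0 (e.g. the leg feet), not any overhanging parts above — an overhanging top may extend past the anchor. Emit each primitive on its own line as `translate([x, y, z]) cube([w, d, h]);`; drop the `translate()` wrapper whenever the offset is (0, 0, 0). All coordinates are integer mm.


translate([108, 211, 0]) cube([20, 307, 1926]);
translate([917, 211, 0]) cube([20, 307, 1926]);
translate([128, 211, 0]) cube([789, 307, 29]);
translate([128, 211, 350]) cube([789, 307, 29]);
translate([128, 211, 700]) cube([789, 307, 29]);
translate([128, 211, 1050]) cube([789, 307, 29]);
translate([128, 211, 1400]) cube([789, 307, 29]);
translate([128, 211, 1750]) cube([789, 307, 29]);


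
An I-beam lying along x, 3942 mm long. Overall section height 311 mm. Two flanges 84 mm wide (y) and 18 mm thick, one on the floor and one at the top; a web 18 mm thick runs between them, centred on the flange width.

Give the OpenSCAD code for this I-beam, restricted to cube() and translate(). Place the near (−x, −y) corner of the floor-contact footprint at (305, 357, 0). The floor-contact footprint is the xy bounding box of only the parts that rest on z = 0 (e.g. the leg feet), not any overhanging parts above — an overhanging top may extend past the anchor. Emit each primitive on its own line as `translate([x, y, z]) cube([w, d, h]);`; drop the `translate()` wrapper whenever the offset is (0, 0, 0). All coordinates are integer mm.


translate([305, 357, 0]) cube([3942, 84, 18]);
translate([305, 390, 18]) cube([3942, 18, 275]);
translate([305, 357, 293]) cube([3942, 84, 18]);


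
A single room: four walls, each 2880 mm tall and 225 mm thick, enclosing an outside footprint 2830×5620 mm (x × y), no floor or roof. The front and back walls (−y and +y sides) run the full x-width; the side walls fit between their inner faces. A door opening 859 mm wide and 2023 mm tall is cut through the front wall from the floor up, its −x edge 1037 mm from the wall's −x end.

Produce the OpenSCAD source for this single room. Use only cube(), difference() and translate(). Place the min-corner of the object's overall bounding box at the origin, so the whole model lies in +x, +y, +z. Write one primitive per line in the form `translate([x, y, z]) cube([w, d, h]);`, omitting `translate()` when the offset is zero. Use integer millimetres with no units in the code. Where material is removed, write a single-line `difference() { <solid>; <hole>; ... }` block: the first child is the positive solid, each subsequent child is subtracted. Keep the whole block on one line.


difference() { cube([2830, 225, 2880]); translate([1037, 0, 0]) cube([859, 225, 2023]); }
translate([0, 5395, 0]) cube([2830, 225, 2880]);
translate([0, 225, 0]) cube([225, 5170, 2880]);
translate([2605, 225, 0]) cube([225, 5170, 2880]);


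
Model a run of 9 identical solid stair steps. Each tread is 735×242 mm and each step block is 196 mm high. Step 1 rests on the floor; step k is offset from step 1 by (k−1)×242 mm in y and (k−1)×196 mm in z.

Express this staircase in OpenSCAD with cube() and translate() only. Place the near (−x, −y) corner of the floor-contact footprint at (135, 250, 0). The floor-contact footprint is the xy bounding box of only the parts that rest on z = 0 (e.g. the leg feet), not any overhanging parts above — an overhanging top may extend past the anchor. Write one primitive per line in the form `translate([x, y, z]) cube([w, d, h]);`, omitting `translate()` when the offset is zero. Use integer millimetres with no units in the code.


translate([135, 250, 0]) cube([735, 242, 196]);
translate([135, 492, 196]) cube([735, 242, 196]);
translate([135, 734, 392]) cube([735, 242, 196]);
translate([135, 976, 588]) cube([735, 242, 196]);
translate([135, 1218, 784]) cube([735, 242, 196]);
translate([135, 1460, 980]) cube([735, 242, 196]);
translate([135, 1702, 1176]) cube([735, 242, 196]);
translate([135, 1944, 1372]) cube([735, 242, 196]);
translate([135, 2186, 1568]) cube([735, 242, 196]);


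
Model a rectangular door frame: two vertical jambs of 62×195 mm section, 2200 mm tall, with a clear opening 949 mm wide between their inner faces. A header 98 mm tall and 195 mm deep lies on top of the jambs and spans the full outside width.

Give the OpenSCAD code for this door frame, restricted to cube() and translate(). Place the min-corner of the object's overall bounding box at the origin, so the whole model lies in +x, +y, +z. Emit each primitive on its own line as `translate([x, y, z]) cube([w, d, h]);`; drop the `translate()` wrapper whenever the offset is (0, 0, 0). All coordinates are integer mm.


cube([62, 195, 2200]);
translate([1011, 0, 0]) cube([62, 195, 2200]);
translate([0, 0, 2200]) cube([1073, 195, 98]);


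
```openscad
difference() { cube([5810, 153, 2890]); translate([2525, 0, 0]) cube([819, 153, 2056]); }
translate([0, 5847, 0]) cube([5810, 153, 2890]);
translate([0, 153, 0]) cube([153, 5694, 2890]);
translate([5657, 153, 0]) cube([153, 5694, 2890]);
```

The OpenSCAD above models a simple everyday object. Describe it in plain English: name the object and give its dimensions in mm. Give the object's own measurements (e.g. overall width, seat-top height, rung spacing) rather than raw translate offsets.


A single room: four walls, each 2890 mm tall and 153 mm thick, enclosing an outside footprint 5810×6000 mm (x × y), no floor or roof. The front and back walls (−y and +y sides) run the full x-width; the side walls fit between their inner faces. A door opening 819 mm wide and 2056 mm tall is cut through the front wall from the floor up, its −x edge 2525 mm from the wall's −x end.


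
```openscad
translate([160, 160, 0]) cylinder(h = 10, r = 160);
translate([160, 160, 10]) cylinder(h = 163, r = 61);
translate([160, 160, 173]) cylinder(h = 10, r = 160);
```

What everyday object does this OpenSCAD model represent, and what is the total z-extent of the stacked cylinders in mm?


A spool. The overall height is 183 mm.

Three coaxial cylinders, large–small–large — a spool. Two 10 mm flanges and a 163 mm core give 10 + 163 + 10 = 183 mm.


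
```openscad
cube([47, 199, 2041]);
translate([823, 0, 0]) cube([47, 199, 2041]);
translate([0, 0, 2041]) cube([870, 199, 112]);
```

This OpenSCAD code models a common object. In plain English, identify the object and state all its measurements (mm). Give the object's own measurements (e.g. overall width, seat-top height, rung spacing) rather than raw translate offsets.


A door frame. The clear opening is 776 mm wide and 2041 mm high. Two 47 mm wide jambs, 199 mm deep, stand either side of the opening from the floor to the top of the opening. A 112 mm thick head sits across the top of both jambs, spanning the full outside width of the frame.


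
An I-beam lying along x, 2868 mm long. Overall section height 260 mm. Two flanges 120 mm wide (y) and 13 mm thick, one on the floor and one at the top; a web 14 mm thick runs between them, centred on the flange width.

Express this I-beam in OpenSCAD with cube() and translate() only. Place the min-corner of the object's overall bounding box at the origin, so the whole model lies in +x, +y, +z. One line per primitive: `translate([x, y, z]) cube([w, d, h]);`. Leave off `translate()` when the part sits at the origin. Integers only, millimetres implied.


cube([2868, 120, 13]);
translate([0, 53, 13]) cube([2868, 14, 234]);
translate([0, 0, 247]) cube([2868, 120, 13]);


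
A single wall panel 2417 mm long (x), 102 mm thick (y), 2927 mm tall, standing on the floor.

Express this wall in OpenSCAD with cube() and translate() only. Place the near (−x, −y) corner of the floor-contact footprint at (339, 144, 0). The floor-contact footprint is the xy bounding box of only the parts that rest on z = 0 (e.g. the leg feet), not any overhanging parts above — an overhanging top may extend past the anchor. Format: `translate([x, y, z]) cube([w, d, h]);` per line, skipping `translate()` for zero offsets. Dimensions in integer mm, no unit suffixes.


translate([339, 144, 0]) cube([2417, 102, 2927]);


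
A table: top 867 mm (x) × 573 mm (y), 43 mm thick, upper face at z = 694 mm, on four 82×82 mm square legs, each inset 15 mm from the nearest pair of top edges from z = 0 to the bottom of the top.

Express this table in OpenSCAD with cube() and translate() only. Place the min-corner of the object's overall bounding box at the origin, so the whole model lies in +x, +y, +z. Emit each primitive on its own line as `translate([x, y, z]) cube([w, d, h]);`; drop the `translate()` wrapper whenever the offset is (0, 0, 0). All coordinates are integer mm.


translate([0, 0, 651]) cube([867, 573, 43]);
translate([15, 15, 0]) cube([82, 82, 651]);
translate([770, 15, 0]) cube([82, 82, 651]);
translate([15, 476, 0]) cube([82, 82, 651]);
translate([770, 476, 0]) cube([82, 82, 651]);


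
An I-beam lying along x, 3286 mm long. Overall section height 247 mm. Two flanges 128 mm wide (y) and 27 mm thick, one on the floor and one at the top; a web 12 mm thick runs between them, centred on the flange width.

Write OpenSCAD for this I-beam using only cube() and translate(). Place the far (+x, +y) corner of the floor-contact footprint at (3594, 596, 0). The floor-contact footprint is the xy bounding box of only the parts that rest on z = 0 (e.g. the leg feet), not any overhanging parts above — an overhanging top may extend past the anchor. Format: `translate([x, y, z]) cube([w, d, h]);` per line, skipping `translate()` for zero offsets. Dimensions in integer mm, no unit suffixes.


translate([308, 468, 0]) cube([3286, 128, 27]);
translate([308, 526, 27]) cube([3286, 12, 193]);
translate([308, 468, 220]) cube([3286, 128, 27]);
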